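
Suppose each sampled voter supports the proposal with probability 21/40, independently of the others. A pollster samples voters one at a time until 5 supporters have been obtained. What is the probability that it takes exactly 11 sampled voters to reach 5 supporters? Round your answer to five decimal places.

0.09620

Y = trial on which the fifth success occurs; negative binomial, r=5, p=0.525.
P(Y=11) = C(10,4) · p^5 · (1−p)^6
= 210 · 0.039884 · 0.011486 = 0.0962005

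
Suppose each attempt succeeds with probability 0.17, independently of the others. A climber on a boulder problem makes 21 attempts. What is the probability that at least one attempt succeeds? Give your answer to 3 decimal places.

0.980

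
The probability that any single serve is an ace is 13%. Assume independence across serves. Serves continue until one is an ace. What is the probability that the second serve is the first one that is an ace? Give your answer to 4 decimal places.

0.1131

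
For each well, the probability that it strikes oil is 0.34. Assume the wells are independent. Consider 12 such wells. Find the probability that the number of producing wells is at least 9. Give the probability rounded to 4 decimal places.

0.0045

X ~ Binomial(12, 0.34); P(X ≥ 9) = Σ C(12,k) p^k (1−p)^(12−k) over k:
  k=9: C(12,9)·0.34^9·0.66^3 = 0.003840
  k=10: C(12,10)·0.34^10·0.66^2 = 0.000594
  k=11: C(12,11)·0.34^11·0.66^1 = 0.000056
  k=12: C(12,12)·0.34^12·0.66^0 = 0.000002
Total = 0.004492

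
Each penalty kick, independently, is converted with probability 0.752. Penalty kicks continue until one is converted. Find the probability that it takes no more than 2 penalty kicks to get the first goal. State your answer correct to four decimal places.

0.9385

Y = number of penalty kicks to the first success; geometric, p = 0.752.
P(Y ≤ 2) = 1 − (1−p)^2 = 1 − 0.061504 = 0.938496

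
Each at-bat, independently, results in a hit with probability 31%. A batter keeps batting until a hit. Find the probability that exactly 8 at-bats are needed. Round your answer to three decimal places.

0.023

Geometric (trials to first success), p = 0.31.
P(Y = 8) = (1−p)^7 · p = 0.074464 · 0.31 = 0.02308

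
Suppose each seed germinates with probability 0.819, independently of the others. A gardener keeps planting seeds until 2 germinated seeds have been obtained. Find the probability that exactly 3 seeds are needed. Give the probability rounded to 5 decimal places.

Y = trial on which the second success occurs; negative binomial, r=2, p=0.819.
P(Y=3) = C(2,1) · p^2 · (1−p)^1
= 2 · 0.67076 · 0.181 = 0.2428155

0.24282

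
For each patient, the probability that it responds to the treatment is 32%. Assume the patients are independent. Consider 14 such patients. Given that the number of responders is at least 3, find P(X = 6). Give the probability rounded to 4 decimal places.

0.1685

X ~ Binomial(14, 0.32). Want P(X=6 | X≥3) = P(X=6) / P(X≥3).
P(X=6) = C(14,6)·0.32^6·0.68^8 = 0.147410
P(X≥3) = 1 − 0.004520 − 0.029778 − 0.091085 = 0.874617
Ratio = 0.147410 / 0.874617 = 0.168542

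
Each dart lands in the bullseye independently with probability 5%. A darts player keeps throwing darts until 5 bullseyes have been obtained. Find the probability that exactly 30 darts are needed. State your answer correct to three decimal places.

Y = trial on which the fifth success occurs; negative binomial, r=5, p=0.05.
P(Y=30) = C(29,4) · p^5 · (1−p)^25
= 23751 · 3.125e-07 · 0.27739 = 0.00206

0.002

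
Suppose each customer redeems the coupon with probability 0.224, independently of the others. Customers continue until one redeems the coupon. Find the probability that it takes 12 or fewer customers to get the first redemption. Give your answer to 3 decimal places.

Y = number of customers to the first success; geometric, p = 0.224.
P(Y ≤ 12) = 1 − (1−p)^12 = 1 − 0.04768 = 0.95232

0.952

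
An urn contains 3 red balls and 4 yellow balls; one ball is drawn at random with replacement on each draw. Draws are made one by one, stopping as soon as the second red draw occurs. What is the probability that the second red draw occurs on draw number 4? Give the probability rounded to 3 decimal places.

Y = trial on which the second success occurs; negative binomial, r=2, p=0.428571.
P(Y=4) = C(3,1) · p^2 · (1−p)^2
= 3 · 0.18367 · 0.32653 = 0.17993

0.180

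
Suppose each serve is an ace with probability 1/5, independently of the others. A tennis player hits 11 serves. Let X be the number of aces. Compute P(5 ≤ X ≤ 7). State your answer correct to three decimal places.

X ~ Binomial(11, 0.20); P(5 ≤ X ≤ 7) = Σ C(11,k) p^k (1−p)^(11−k) over k:
  k=5: C(11,5)·0.20^5·0.80^6 = 0.03876
  k=6: C(11,6)·0.20^6·0.80^5 = 0.00969
  k=7: C(11,7)·0.20^7·0.80^4 = 0.00173
Total = 0.05017

0.050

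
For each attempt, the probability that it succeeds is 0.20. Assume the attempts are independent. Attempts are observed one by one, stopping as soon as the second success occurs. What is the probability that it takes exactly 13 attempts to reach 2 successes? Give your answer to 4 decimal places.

0.0412

Y = trial on which the second success occurs; negative binomial, r=2, p=0.20.
P(Y=13) = C(12,1) · p^2 · (1−p)^11
= 12 · 0.04 · 0.085899 = 0.041232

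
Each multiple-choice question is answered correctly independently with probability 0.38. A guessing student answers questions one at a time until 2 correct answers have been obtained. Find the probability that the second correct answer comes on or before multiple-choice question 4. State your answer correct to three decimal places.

0.490

Finishing within 4 multiple-choice questions ⇔ at least 2 successes in the first 4. With X ~ Binomial(4, 0.38), P(Y ≤ 4) = 1 − P(X ≤ 1).
  k=0: C(4,0)·0.38^0·0.62^4 = 0.14776
  k=1: C(4,1)·0.38^1·0.62^3 = 0.36226
1 − 0.51002 = 0.48998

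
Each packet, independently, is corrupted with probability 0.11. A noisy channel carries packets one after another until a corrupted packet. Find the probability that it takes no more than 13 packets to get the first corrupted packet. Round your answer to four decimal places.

0.7802

Y = number of packets to the first success; geometric, p = 0.11.
P(Y ≤ 13) = 1 − (1−p)^13 = 1 − 0.219821 = 0.780179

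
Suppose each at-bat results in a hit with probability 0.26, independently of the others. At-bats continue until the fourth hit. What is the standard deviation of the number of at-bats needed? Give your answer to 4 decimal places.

Y = total at-bats until the fourth success; negative binomial with r=4, p=0.26.
SD(Y) = √[r(1−p)/p²] = √(43.786982) = 6.617173

6.6172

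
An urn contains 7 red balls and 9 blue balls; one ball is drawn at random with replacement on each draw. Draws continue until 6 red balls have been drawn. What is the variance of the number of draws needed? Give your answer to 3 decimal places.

17.633

Y = total draws until the sixth success; negative binomial with r=6, p=0.4375.
Var(Y) = r(1−p)/p² = 6·0.5625 / 0.4375² = 17.63265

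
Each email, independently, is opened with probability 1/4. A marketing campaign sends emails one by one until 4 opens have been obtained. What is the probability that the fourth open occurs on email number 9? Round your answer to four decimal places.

0.0519

Y = trial on which the fourth success occurs; negative binomial, r=4, p=0.25.
P(Y=9) = C(8,3) · p^4 · (1−p)^5
= 56 · 0.0039062 · 0.2373 = 0.051910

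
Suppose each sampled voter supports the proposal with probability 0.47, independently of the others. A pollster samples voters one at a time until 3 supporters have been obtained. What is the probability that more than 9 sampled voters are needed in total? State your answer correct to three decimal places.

Needing more than 9 sampled voters ⇔ fewer than 3 successes in the first 9. With X ~ Binomial(9, 0.47), P(Y > 9) = P(X ≤ 2).
  k=0: C(9,0)·0.47^0·0.53^9 = 0.00330
  k=1: C(9,1)·0.47^1·0.53^8 = 0.02634
  k=2: C(9,2)·0.47^2·0.53^7 = 0.09342
P(X ≤ 2) = 0.12305

0.123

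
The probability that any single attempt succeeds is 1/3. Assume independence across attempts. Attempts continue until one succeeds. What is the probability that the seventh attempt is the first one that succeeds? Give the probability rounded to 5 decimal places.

0.02926

Geometric (trials to first success), p = 0.333333.
P(Y = 7) = (1−p)^6 · p = 0.087791 · 0.333333 = 0.0292638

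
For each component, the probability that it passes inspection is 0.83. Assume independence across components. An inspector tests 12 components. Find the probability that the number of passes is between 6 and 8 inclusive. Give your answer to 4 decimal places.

0.1309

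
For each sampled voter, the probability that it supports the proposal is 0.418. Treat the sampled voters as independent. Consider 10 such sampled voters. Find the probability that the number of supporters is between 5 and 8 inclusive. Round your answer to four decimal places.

X ~ Binomial(10, 0.418); P(5 ≤ X ≤ 8) = Σ C(10,k) p^k (1−p)^(10−k) over k:
  k=5: C(10,5)·0.418^5·0.582^5 = 0.214732
  k=6: C(10,6)·0.418^6·0.582^4 = 0.128519
  k=7: C(10,7)·0.418^7·0.582^3 = 0.052745
  k=8: C(10,8)·0.418^8·0.582^2 = 0.014206
Total = 0.410203

0.4102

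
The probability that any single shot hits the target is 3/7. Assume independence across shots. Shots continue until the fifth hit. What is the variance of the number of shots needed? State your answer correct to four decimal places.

Y = total shots until the fifth success; negative binomial with r=5, p=0.428571.
Var(Y) = r(1−p)/p² = 5·0.571429 / 0.428571² = 15.555556

15.5556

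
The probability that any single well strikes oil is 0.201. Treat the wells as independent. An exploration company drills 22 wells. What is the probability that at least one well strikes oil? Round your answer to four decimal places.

P(at least one) = 1 − P(none) = 1 − (1 − 0.201)^22
= 1 − 0.007178 = 0.992822

0.9928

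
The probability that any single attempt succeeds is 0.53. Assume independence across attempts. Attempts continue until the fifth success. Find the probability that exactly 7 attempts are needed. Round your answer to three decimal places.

0.139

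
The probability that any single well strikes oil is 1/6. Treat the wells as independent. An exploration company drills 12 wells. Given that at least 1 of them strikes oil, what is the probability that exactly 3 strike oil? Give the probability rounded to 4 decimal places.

X ~ Binomial(12, 0.166667). Want P(X=3 | X≥1) = P(X=3) / P(X≥1).
P(X=3) = C(12,3)·0.166667^3·0.833333^9 = 0.197396
P(X≥1) = 1 − 0.112157 = 0.887843
Ratio = 0.197396 / 0.887843 = 0.222332

0.2223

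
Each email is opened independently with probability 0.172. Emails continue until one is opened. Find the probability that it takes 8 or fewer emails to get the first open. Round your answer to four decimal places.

Y = number of emails to the first success; geometric, p = 0.172.
P(Y ≤ 8) = 1 − (1−p)^8 = 1 − 0.220924 = 0.779076

0.7791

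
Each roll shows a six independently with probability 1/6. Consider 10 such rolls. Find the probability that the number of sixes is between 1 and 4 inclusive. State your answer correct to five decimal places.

X ~ Binomial(10, 0.166667); P(1 ≤ X ≤ 4) = Σ C(10,k) p^k (1−p)^(10−k) over k:
  k=1: C(10,1)·0.166667^1·0.833333^9 = 0.3230112
  k=2: C(10,2)·0.166667^2·0.833333^8 = 0.2907100
  k=3: C(10,3)·0.166667^3·0.833333^7 = 0.1550454
  k=4: C(10,4)·0.166667^4·0.833333^6 = 0.0542659
Total = 0.8230325

0.82303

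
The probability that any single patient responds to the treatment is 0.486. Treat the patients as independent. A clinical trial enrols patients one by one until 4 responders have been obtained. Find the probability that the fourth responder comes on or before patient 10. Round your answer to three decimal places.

Finishing within 10 patients ⇔ at least 4 successes in the first 10. With X ~ Binomial(10, 0.486), P(Y ≤ 10) = 1 − P(X ≤ 3).
  k=0: C(10,0)·0.486^0·0.514^10 = 0.00129
  k=1: C(10,1)·0.486^1·0.514^9 = 0.01217
  k=2: C(10,2)·0.486^2·0.514^8 = 0.05178
  k=3: C(10,3)·0.486^3·0.514^7 = 0.13057
1 − 0.19581 = 0.80419

0.804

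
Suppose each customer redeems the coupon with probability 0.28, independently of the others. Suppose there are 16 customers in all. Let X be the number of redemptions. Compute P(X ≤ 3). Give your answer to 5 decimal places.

0.30411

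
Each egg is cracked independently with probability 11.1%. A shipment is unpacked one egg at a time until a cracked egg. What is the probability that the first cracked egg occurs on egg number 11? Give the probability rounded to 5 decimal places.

0.03422

Geometric (trials to first success), p = 0.111.
P(Y = 11) = (1−p)^10 · p = 0.30833 · 0.111 = 0.0342248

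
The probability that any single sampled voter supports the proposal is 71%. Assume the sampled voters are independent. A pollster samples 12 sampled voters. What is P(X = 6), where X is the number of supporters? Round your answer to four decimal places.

0.0704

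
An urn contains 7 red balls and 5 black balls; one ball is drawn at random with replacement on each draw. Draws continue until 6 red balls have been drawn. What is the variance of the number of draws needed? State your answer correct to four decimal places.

7.3469

Y = total draws until the sixth success; negative binomial with r=6, p=0.583333.
Var(Y) = r(1−p)/p² = 6·0.416667 / 0.583333² = 7.346939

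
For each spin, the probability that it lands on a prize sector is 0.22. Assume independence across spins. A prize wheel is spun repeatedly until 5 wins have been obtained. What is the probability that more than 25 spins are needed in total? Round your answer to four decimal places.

0.3282

Needing more than 25 spins ⇔ fewer than 5 successes in the first 25. With X ~ Binomial(25, 0.22), P(Y > 25) = P(X ≤ 4).
  k=0: C(25,0)·0.22^0·0.78^25 = 0.002006
  k=1: C(25,1)·0.22^1·0.78^24 = 0.014146
  k=2: C(25,2)·0.22^2·0.78^23 = 0.047879
  k=3: C(25,3)·0.22^3·0.78^22 = 0.103533
  k=4: C(25,4)·0.22^4·0.78^21 = 0.160608
P(X ≤ 4) = 0.328172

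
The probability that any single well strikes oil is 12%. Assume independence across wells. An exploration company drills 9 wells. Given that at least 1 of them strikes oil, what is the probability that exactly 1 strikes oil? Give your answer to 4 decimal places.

X ~ Binomial(9, 0.12). Want P(X=1 | X≥1) = P(X=1) / P(X≥1).
P(X=1) = C(9,1)·0.12^1·0.88^8 = 0.388405
P(X≥1) = 1 − 0.316478 = 0.683522
Ratio = 0.388405 / 0.683522 = 0.568241

0.5682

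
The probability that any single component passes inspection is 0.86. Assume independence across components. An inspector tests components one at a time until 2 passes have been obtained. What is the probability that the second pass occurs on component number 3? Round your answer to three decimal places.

0.207

Y = trial on which the second success occurs; negative binomial, r=2, p=0.86.
P(Y=3) = C(2,1) · p^2 · (1−p)^1
= 2 · 0.7396 · 0.14 = 0.20709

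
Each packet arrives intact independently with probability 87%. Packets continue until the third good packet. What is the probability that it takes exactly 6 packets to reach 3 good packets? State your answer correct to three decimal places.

0.014

Y = trial on which the third success occurs; negative binomial, r=3, p=0.87.
P(Y=6) = C(5,2) · p^3 · (1−p)^3
= 10 · 0.6585 · 0.002197 = 0.01447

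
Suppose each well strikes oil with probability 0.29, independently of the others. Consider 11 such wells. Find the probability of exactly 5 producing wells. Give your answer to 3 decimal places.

0.121

X ~ Binomial(n=11, p=0.29).
P(X=5) = C(11,5) · p^5 · (1−p)^6
= 462 · 0.0020511 · 0.1281 = 0.12139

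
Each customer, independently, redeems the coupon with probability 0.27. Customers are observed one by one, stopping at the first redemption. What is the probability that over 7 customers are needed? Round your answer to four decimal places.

0.1105

Y = number of customers to the first success; geometric, p = 0.27.
P(Y > 7) = P(first 7 all fail) = (1−p)^7 = 0.110474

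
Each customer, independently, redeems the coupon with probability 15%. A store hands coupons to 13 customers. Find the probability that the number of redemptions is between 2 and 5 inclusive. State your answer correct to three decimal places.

X ~ Binomial(13, 0.15); P(2 ≤ X ≤ 5) = Σ C(13,k) p^k (1−p)^(13−k) over k:
  k=2: C(13,2)·0.15^2·0.85^11 = 0.29369
  k=3: C(13,3)·0.15^3·0.85^10 = 0.19003
  k=4: C(13,4)·0.15^4·0.85^9 = 0.08384
  k=5: C(13,5)·0.15^5·0.85^8 = 0.02663
Total = 0.59419

0.594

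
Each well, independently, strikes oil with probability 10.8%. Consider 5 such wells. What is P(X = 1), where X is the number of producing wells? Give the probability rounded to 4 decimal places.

0.3419

X ~ Binomial(n=5, p=0.108).
P(X=1) = C(5,1) · p^1 · (1−p)^4
= 5 · 0.108 · 0.63308 = 0.341864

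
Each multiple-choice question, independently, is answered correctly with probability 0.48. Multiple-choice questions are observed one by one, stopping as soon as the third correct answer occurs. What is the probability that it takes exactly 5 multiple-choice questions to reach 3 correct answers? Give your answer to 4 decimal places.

Y = trial on which the third success occurs; negative binomial, r=3, p=0.48.
P(Y=5) = C(4,2) · p^3 · (1−p)^2
= 6 · 0.11059 · 0.2704 = 0.179424

0.1794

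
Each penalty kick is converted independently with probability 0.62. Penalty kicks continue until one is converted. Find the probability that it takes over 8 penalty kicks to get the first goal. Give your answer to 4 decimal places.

Y = number of penalty kicks to the first success; geometric, p = 0.62.
P(Y > 8) = P(first 8 all fail) = (1−p)^8 = 0.000435

0.0004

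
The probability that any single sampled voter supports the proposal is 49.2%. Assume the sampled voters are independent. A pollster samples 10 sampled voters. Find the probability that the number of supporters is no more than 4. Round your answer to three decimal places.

0.397

X ~ Binomial(10, 0.492); P(X ≤ 4) = Σ C(10,k) p^k (1−p)^(10−k) over k:
  k=0: C(10,0)·0.492^0·0.508^10 = 0.00114
  k=1: C(10,1)·0.492^1·0.508^9 = 0.01109
  k=2: C(10,2)·0.492^2·0.508^8 = 0.04831
  k=3: C(10,3)·0.492^3·0.508^7 = 0.12477
  k=4: C(10,4)·0.492^4·0.508^6 = 0.21148
Total = 0.39679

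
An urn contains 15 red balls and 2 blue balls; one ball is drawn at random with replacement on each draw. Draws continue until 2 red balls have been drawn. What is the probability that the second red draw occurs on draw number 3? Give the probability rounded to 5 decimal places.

Y = trial on which the second success occurs; negative binomial, r=2, p=0.882353.
P(Y=3) = C(2,1) · p^2 · (1−p)^1
= 2 · 0.77855 · 0.11765 = 0.1831875

0.18319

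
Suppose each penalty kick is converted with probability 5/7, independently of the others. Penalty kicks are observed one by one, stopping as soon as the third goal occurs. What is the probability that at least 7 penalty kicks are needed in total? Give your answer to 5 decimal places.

Needing more than 6 penalty kicks ⇔ fewer than 3 successes in the first 6. With X ~ Binomial(6, 0.714286), P(Y > 6) = P(X ≤ 2).
  k=0: C(6,0)·0.714286^0·0.285714^6 = 0.0005440
  k=1: C(6,1)·0.714286^1·0.285714^5 = 0.0081599
  k=2: C(6,2)·0.714286^2·0.285714^4 = 0.0509992
P(X ≤ 2) = 0.0597030

0.05970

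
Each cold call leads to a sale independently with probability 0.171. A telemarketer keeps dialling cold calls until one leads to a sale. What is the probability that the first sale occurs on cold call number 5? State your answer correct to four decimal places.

0.0808

Geometric (trials to first success), p = 0.171.
P(Y = 5) = (1−p)^4 · p = 0.4723 · 0.171 = 0.080763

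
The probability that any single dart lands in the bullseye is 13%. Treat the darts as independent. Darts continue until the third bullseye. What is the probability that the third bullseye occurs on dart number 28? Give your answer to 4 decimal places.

0.0237

Y = trial on which the third success occurs; negative binomial, r=3, p=0.13.
P(Y=28) = C(27,2) · p^3 · (1−p)^25
= 351 · 0.002197 · 0.03076 = 0.023720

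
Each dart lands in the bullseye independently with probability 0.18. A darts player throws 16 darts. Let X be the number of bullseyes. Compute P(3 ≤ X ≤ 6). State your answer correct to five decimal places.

0.55454

X ~ Binomial(16, 0.18); P(3 ≤ X ≤ 6) = Σ C(16,k) p^k (1−p)^(16−k) over k:
  k=3: C(16,3)·0.18^3·0.82^13 = 0.2475059
  k=4: C(16,4)·0.18^4·0.82^12 = 0.1765744
  k=5: C(16,5)·0.18^5·0.82^11 = 0.0930245
  k=6: C(16,6)·0.18^6·0.82^10 = 0.0374367
Total = 0.5545415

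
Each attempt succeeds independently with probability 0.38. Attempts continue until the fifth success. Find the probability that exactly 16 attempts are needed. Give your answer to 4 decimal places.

0.0563

Y = trial on which the fifth success occurs; negative binomial, r=5, p=0.38.
P(Y=16) = C(15,4) · p^5 · (1−p)^11
= 1365 · 0.0079235 · 0.0052037 = 0.056281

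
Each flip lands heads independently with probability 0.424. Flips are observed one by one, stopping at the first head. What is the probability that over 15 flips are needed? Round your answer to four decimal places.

Y = number of flips to the first success; geometric, p = 0.424.
P(Y > 15) = P(first 15 all fail) = (1−p)^15 = 0.000255

0.0003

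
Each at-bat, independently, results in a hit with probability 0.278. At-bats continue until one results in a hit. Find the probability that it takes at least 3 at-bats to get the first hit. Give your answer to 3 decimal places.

Y = number of at-bats to the first success; geometric, p = 0.278.
P(Y > 2) = P(first 2 all fail) = (1−p)^2 = 0.52128

0.521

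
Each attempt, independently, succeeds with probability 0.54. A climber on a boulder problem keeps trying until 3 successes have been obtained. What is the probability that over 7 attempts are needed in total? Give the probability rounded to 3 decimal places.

0.166

Needing more than 7 attempts ⇔ fewer than 3 successes in the first 7. With X ~ Binomial(7, 0.54), P(Y > 7) = P(X ≤ 2).
  k=0: C(7,0)·0.54^0·0.46^7 = 0.00436
  k=1: C(7,1)·0.54^1·0.46^6 = 0.03581
  k=2: C(7,2)·0.54^2·0.46^5 = 0.12612
P(X ≤ 2) = 0.16629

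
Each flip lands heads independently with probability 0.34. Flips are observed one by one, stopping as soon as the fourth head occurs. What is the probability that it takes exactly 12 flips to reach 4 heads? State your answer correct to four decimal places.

Y = trial on which the fourth success occurs; negative binomial, r=4, p=0.34.
P(Y=12) = C(11,3) · p^4 · (1−p)^8
= 165 · 0.013363 · 0.036004 = 0.079387

0.0794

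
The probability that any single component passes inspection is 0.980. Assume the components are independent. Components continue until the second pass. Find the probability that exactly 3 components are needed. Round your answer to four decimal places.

0.0384

Y = trial on which the second success occurs; negative binomial, r=2, p=0.98.
P(Y=3) = C(2,1) · p^2 · (1−p)^1
= 2 · 0.9604 · 0.02 = 0.038416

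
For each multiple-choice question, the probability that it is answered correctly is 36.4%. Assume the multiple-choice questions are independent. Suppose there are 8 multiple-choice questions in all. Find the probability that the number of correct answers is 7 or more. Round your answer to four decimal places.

0.0046

X ~ Binomial(8, 0.364); P(X ≥ 7) = Σ C(8,k) p^k (1−p)^(8−k) over k:
  k=7: C(8,7)·0.364^7·0.636^1 = 0.004308
  k=8: C(8,8)·0.364^8·0.636^0 = 0.000308
Total = 0.004616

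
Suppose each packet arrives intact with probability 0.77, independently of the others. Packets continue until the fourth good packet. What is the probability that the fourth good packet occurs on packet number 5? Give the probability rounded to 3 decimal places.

0.323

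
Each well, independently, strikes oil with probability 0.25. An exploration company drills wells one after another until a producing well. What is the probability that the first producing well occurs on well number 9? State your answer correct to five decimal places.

Geometric (trials to first success), p = 0.25.
P(Y = 9) = (1−p)^8 · p = 0.10011 · 0.25 = 0.0250282

0.02503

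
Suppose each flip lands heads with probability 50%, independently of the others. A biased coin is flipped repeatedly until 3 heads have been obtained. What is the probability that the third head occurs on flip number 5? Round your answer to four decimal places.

Y = trial on which the third success occurs; negative binomial, r=3, p=0.50.
P(Y=5) = C(4,2) · p^3 · (1−p)^2
= 6 · 0.125 · 0.25 = 0.187500

0.1875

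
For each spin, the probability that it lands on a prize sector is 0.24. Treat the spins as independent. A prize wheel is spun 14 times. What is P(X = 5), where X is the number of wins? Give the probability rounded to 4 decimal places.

0.1348

X ~ Binomial(n=14, p=0.24).
P(X=5) = C(14,5) · p^5 · (1−p)^9
= 2002 · 0.00079626 · 0.084591 = 0.134847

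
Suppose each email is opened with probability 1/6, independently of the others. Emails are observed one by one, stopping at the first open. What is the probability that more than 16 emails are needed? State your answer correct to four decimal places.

0.0541

Y = number of emails to the first success; geometric, p = 0.166667.
P(Y > 16) = P(first 16 all fail) = (1−p)^16 = 0.054088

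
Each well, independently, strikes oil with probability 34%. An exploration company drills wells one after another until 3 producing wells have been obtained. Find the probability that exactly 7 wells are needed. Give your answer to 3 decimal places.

Y = trial on which the third success occurs; negative binomial, r=3, p=0.34.
P(Y=7) = C(6,2) · p^3 · (1−p)^4
= 15 · 0.039304 · 0.18975 = 0.11187

0.112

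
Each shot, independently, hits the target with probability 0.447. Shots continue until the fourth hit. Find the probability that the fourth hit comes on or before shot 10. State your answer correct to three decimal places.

0.728

Finishing within 10 shots ⇔ at least 4 successes in the first 10. With X ~ Binomial(10, 0.447), P(Y ≤ 10) = 1 − P(X ≤ 3).
  k=0: C(10,0)·0.447^0·0.553^10 = 0.00267
  k=1: C(10,1)·0.447^1·0.553^9 = 0.02162
  k=2: C(10,2)·0.447^2·0.553^8 = 0.07864
  k=3: C(10,3)·0.447^3·0.553^7 = 0.16950
1 − 0.27243 = 0.72757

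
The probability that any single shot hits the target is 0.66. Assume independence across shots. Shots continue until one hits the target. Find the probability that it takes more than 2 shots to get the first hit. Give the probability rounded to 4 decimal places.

0.1156

Y = number of shots to the first success; geometric, p = 0.66.
P(Y > 2) = P(first 2 all fail) = (1−p)^2 = 0.115600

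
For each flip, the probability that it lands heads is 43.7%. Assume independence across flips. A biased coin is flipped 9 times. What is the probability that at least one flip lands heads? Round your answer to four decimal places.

0.9943

P(at least one) = 1 − P(none) = 1 − (1 − 0.437)^9
= 1 − 0.005683 = 0.994317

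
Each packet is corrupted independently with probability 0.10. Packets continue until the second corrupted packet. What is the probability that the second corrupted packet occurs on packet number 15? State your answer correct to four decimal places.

Y = trial on which the second success occurs; negative binomial, r=2, p=0.10.
P(Y=15) = C(14,1) · p^2 · (1−p)^13
= 14 · 0.01 · 0.25419 = 0.035586

0.0356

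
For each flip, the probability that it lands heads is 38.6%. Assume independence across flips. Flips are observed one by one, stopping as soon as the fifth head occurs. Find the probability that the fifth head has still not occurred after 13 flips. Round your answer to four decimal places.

0.3926

Needing more than 13 flips ⇔ fewer than 5 successes in the first 13. With X ~ Binomial(13, 0.386), P(Y > 13) = P(X ≤ 4).
  k=0: C(13,0)·0.386^0·0.614^13 = 0.001763
  k=1: C(13,1)·0.386^1·0.614^12 = 0.014406
  k=2: C(13,2)·0.386^2·0.614^11 = 0.054340
  k=3: C(13,3)·0.386^3·0.614^10 = 0.125260
  k=4: C(13,4)·0.386^4·0.614^9 = 0.196866
P(X ≤ 4) = 0.392635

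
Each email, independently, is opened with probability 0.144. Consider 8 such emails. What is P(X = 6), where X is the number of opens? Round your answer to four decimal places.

0.0002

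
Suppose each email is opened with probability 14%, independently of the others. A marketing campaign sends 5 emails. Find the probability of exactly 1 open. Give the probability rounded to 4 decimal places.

0.3829

X ~ Binomial(n=5, p=0.14).
P(X=1) = C(5,1) · p^1 · (1−p)^4
= 5 · 0.14 · 0.54701 = 0.382906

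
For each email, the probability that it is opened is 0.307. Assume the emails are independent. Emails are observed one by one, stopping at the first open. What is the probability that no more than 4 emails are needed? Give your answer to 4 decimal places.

Y = number of emails to the first success; geometric, p = 0.307.
P(Y ≤ 4) = 1 − (1−p)^4 = 1 − 0.230639 = 0.769361

0.7694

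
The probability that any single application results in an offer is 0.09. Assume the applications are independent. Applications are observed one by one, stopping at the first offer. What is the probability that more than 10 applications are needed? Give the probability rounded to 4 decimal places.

0.3894

Y = number of applications to the first success; geometric, p = 0.09.
P(Y > 10) = P(first 10 all fail) = (1−p)^10 = 0.389416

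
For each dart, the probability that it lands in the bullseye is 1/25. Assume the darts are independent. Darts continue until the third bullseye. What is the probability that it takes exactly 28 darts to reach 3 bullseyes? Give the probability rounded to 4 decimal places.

0.0081

Y = trial on which the third success occurs; negative binomial, r=3, p=0.04.
P(Y=28) = C(27,2) · p^3 · (1−p)^25
= 351 · 6.4e-05 · 0.3604 = 0.008096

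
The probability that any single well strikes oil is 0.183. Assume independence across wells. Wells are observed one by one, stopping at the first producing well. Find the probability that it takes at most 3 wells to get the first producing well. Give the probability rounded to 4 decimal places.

Y = number of wells to the first success; geometric, p = 0.183.
P(Y ≤ 3) = 1 − (1−p)^3 = 1 − 0.545339 = 0.454661

0.4547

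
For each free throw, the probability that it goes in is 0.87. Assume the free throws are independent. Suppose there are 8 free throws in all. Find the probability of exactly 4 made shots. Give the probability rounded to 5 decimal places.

X ~ Binomial(n=8, p=0.87).
P(X=4) = C(8,4) · p^4 · (1−p)^4
= 70 · 0.5729 · 0.00028561 = 0.0114538

0.01145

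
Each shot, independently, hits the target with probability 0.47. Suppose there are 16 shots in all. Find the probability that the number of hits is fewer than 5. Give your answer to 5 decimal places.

0.06301

X ~ Binomial(16, 0.47); P(X ≤ 4) = Σ C(16,k) p^k (1−p)^(16−k) over k:
  k=0: C(16,0)·0.47^0·0.53^16 = 0.0000388
  k=1: C(16,1)·0.47^1·0.53^15 = 0.0005500
  k=2: C(16,2)·0.47^2·0.53^14 = 0.0036580
  k=3: C(16,3)·0.47^3·0.53^13 = 0.0151380
  k=4: C(16,4)·0.47^4·0.53^12 = 0.0436288
Total = 0.0630135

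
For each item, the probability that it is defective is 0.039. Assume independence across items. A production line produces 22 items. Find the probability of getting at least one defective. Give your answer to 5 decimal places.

P(at least one) = 1 − P(none) = 1 − (1 − 0.039)^22
= 1 − 0.4167873 = 0.5832127

0.58321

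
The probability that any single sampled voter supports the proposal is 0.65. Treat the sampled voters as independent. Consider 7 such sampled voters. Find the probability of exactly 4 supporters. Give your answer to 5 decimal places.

0.26787

X ~ Binomial(n=7, p=0.65).
P(X=4) = C(7,4) · p^4 · (1−p)^3
= 35 · 0.17851 · 0.042875 = 0.2678709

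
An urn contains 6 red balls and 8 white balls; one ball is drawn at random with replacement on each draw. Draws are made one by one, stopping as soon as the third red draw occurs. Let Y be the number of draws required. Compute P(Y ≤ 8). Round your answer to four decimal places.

0.7414

Finishing within 8 draws ⇔ at least 3 successes in the first 8. With X ~ Binomial(8, 0.428571), P(Y ≤ 8) = 1 − P(X ≤ 2).
  k=0: C(8,0)·0.428571^0·0.571429^8 = 0.011368
  k=1: C(8,1)·0.428571^1·0.571429^7 = 0.068210
  k=2: C(8,2)·0.428571^2·0.571429^6 = 0.179051
1 − 0.258629 = 0.741371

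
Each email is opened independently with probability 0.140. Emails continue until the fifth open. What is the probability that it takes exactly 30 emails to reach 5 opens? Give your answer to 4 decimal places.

0.0294

Y = trial on which the fifth success occurs; negative binomial, r=5, p=0.14.
P(Y=30) = C(29,4) · p^5 · (1−p)^25
= 23751 · 5.3782e-05 · 0.023039 = 0.029430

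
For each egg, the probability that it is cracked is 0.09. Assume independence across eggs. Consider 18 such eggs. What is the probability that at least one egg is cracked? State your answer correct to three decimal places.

P(at least one) = 1 − P(none) = 1 − (1 − 0.09)^18
= 1 − 0.18312 = 0.81688

0.817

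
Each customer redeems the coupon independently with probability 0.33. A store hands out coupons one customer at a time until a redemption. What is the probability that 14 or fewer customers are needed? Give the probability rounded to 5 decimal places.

Y = number of customers to the first success; geometric, p = 0.33.
P(Y ≤ 14) = 1 − (1−p)^14 = 1 − 0.0036732 = 0.9963268

0.99633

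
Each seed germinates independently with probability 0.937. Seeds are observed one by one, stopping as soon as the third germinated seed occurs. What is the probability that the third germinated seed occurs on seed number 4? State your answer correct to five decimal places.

Y = trial on which the third success occurs; negative binomial, r=3, p=0.937.
P(Y=4) = C(3,2) · p^3 · (1−p)^1
= 3 · 0.82266 · 0.063 = 0.1554822

0.15548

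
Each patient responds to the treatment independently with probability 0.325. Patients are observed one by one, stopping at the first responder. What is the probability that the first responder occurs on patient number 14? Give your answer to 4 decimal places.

0.0020

Geometric (trials to first success), p = 0.325.
P(Y = 14) = (1−p)^13 · p = 0.0060388 · 0.325 = 0.001963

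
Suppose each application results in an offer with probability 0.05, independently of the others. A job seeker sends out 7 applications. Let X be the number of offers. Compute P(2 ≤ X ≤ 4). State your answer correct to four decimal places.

0.0444

X ~ Binomial(7, 0.05); P(2 ≤ X ≤ 4) = Σ C(7,k) p^k (1−p)^(7−k) over k:
  k=2: C(7,2)·0.05^2·0.95^5 = 0.040623
  k=3: C(7,3)·0.05^3·0.95^4 = 0.003563
  k=4: C(7,4)·0.05^4·0.95^3 = 0.000188
Total = 0.044375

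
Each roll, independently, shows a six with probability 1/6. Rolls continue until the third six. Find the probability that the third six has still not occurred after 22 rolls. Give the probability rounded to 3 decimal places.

0.265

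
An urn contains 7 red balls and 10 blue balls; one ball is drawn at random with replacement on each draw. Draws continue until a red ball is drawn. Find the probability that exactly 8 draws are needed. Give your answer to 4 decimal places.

Geometric (trials to first success), p = 0.411765.
P(Y = 8) = (1−p)^7 · p = 0.02437 · 0.411765 = 0.010035

0.0100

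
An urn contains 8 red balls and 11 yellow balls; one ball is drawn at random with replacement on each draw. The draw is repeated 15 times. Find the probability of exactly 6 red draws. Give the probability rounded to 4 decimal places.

X ~ Binomial(n=15, p=0.421053).
P(X=6) = C(15,6) · p^6 · (1−p)^9
= 5005 · 0.0055721 · 0.0073072 = 0.203786

0.2038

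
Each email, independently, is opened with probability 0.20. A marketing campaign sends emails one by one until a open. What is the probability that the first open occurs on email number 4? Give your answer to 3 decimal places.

0.102

Geometric (trials to first success), p = 0.20.
P(Y = 4) = (1−p)^3 · p = 0.512 · 0.20 = 0.10240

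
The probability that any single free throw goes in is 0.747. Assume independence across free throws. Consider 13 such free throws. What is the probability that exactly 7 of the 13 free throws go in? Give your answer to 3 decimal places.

0.058

X ~ Binomial(n=13, p=0.747).
P(X=7) = C(13,7) · p^7 · (1−p)^6
= 1716 · 0.12979 · 0.00026225 = 0.05841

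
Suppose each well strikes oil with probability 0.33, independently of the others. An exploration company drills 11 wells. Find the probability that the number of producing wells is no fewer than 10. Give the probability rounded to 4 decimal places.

X ~ Binomial(11, 0.33); P(X ≥ 10) = Σ C(11,k) p^k (1−p)^(11−k) over k:
  k=10: C(11,10)·0.33^10·0.67^1 = 0.000113
  k=11: C(11,11)·0.33^11·0.67^0 = 0.000005
Total = 0.000118

0.0001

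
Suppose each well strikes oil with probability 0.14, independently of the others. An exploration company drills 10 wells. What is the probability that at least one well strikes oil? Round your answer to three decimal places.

P(at least one) = 1 − P(none) = 1 − (1 − 0.14)^10
= 1 − 0.22130 = 0.77870

0.779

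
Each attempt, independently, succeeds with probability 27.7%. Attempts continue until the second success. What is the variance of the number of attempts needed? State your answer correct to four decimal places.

18.8455

Y = total attempts until the second success; negative binomial with r=2, p=0.277.
Var(Y) = r(1−p)/p² = 2·0.723 / 0.277² = 18.845547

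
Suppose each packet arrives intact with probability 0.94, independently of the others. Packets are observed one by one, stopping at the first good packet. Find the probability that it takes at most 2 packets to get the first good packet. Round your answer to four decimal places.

Y = number of packets to the first success; geometric, p = 0.94.
P(Y ≤ 2) = 1 − (1−p)^2 = 1 − 0.003600 = 0.996400

0.9964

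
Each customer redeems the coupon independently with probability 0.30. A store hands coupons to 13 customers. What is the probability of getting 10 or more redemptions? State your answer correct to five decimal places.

X ~ Binomial(13, 0.30); P(X ≥ 10) = Σ C(13,k) p^k (1−p)^(13−k) over k:
  k=10: C(13,10)·0.30^10·0.70^3 = 0.0005793
  k=11: C(13,11)·0.30^11·0.70^2 = 0.0000677
  k=12: C(13,12)·0.30^12·0.70^1 = 0.0000048
  k=13: C(13,13)·0.30^13·0.70^0 = 0.0000002
Total = 0.0006520

0.00065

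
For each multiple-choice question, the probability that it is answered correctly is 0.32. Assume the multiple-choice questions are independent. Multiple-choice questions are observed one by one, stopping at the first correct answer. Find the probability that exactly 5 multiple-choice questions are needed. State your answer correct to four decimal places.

0.0684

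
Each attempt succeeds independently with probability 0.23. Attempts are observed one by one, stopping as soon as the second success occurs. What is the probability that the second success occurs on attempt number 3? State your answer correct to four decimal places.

Y = trial on which the second success occurs; negative binomial, r=2, p=0.23.
P(Y=3) = C(2,1) · p^2 · (1−p)^1
= 2 · 0.0529 · 0.77 = 0.081466

0.0815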